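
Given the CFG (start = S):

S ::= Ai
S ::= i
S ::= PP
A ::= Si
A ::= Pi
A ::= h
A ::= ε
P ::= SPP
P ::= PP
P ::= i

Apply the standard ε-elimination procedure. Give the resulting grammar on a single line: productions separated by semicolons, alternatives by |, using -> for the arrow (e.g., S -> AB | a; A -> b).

S -> i | Ai | PP; A -> h | Pi | Si; P -> i | PP | SPP

Nullable set: {A}.
S -> Ai: A nullable, giving Ai | i.
Drop A -> ε.
Unchanged (no nullable symbols): S -> PP; S -> i; A -> Pi; A -> Si; A -> h; P -> PP; P -> SPP; P -> i.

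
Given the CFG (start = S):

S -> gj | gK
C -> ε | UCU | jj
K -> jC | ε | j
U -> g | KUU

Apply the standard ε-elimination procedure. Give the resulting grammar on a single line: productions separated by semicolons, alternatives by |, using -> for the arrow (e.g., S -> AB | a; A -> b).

Nullable set: {C, K}.
S -> gK: K nullable, giving g | gK.
Drop C -> ε.
C -> UCU: C nullable, giving UCU | UU.
Drop K -> ε.
K -> jC: C nullable, giving j | jC.
U -> KUU: K nullable, giving KUU | UU.
Unchanged (no nullable symbols): S -> gj; C -> jj; K -> j; U -> g.

S -> g | gK | gj; C -> UU | jj | UCU; K -> j | jC; U -> g | UU | KUU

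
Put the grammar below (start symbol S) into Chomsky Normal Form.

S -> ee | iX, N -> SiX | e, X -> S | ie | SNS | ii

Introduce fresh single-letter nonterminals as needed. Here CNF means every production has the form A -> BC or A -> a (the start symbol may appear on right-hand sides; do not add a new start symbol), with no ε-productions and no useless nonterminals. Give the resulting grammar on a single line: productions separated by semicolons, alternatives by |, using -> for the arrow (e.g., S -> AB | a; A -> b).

No ε-productions.
After unit-elimination: S -> ee | iX; N -> e | SiX; X -> ee | iX | ie | ii | SNS.
TERM: introduce B -> e, A -> i and substitute in every rule of length ≥2.
BIN: N -> SAX becomes N -> SC, C -> AX; X -> SNS becomes X -> SD, D -> NS.

S -> AX | BB; A -> i; B -> e; C -> AX; D -> NS; N -> e | SC; X -> AA | AB | AX | BB | SD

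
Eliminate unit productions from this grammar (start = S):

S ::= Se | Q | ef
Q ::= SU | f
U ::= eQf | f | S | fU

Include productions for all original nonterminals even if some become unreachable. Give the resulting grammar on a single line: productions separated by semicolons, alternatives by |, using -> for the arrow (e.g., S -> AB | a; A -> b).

Unit productions: S->Q, U->S.
Unit pairs (A ⇒* B via units): (S,Q), (U,Q), (U,S).
S: inherits non-unit rules of {Q, S} → SU | Se | ef | f.
Q: inherits non-unit rules of {Q} → SU | f.
U: inherits non-unit rules of {Q, S, U} → SU | Se | eQf | ef | f | fU.

S -> f | SU | Se | ef; Q -> f | SU; U -> f | SU | Se | ef | fU | eQf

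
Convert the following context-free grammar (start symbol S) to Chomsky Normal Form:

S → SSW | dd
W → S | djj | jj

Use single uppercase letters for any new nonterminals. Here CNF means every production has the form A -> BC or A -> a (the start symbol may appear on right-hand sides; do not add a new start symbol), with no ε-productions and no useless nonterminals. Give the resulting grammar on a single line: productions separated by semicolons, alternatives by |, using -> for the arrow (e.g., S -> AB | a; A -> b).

S -> AA | SC; A -> d; B -> j; C -> SW; D -> BB; E -> SW; W -> AA | AD | BB | SE

No ε-productions.
After unit-elimination: S -> dd | SSW; W -> dd | jj | SSW | djj.
TERM: introduce A -> d, B -> j and substitute in every rule of length ≥2.
BIN: S -> SSW becomes S -> SC, C -> SW; W -> ABB becomes W -> AD, D -> BB; W -> SSW becomes W -> SE, E -> SW.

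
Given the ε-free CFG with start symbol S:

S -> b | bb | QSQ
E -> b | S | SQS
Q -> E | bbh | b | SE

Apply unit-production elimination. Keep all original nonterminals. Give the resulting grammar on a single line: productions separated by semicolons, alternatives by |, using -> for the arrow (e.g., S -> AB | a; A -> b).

S -> b | bb | QSQ; E -> b | bb | QSQ | SQS; Q -> b | SE | bb | QSQ | SQS | bbh

Unit productions: E->S, Q->E.
Unit pairs (A ⇒* B via units): (E,S), (Q,E), (Q,S).
S: inherits non-unit rules of {S} → QSQ | b | bb.
E: inherits non-unit rules of {E, S} → QSQ | SQS | b | bb.
Q: inherits non-unit rules of {E, Q, S} → QSQ | SE | SQS | b | bb | bbh.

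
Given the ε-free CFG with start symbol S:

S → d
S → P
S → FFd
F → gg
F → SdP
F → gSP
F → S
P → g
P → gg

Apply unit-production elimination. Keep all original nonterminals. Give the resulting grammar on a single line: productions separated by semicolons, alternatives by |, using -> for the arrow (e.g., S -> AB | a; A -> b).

Unit productions: F->S, S->P.
Unit pairs (A ⇒* B via units): (F,P), (F,S), (S,P).
S: inherits non-unit rules of {P, S} → FFd | d | g | gg.
F: inherits non-unit rules of {F, P, S} → FFd | SdP | d | g | gSP | gg.
P: inherits non-unit rules of {P} → g | gg.

S -> d | g | gg | FFd; F -> d | g | gg | FFd | SdP | gSP; P -> g | gg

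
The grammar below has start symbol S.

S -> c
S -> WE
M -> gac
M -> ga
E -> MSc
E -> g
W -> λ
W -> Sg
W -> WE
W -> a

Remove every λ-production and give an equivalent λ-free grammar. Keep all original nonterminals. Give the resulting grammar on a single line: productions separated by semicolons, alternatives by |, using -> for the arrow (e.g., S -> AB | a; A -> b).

S -> E | c | WE; E -> g | MSc; M -> ga | gac; W -> E | a | Sg | WE

Nullable set: {W}.
S -> WE: W nullable, giving E | WE.
Drop W -> λ.
W -> WE: W nullable, giving E | WE.
Unchanged (no nullable symbols): S -> c; E -> MSc; E -> g; M -> ga; M -> gac; W -> Sg; W -> a.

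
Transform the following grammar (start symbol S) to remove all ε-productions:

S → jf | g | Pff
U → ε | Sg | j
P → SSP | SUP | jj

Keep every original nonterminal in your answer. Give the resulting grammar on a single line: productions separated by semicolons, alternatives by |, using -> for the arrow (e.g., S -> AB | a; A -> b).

S -> g | jf | Pff; P -> SP | jj | SSP | SUP; U -> j | Sg

Nullable set: {U}.
P -> SUP: U nullable, giving SP | SUP.
Drop U -> ε.
Unchanged (no nullable symbols): S -> Pff; S -> g; S -> jf; P -> SSP; P -> jj; U -> Sg; U -> j.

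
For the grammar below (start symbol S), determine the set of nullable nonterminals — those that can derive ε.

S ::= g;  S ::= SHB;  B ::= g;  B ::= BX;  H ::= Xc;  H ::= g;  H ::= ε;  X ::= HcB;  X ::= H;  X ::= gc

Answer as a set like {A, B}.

{H, X}

Directly nullable (have an ε-rule): {H}.
X is nullable via X -> H (every symbol on the right is already known nullable).
Not nullable: B, S — each has a terminal in every rule's right-hand side or depends on a non-nullable symbol.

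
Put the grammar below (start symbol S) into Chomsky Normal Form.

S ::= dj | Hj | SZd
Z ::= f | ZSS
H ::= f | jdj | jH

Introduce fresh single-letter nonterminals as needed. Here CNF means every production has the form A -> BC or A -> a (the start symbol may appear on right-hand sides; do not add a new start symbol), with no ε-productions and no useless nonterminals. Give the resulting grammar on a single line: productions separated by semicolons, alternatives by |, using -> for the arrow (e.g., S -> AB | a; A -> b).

No ε-productions.
No unit productions to eliminate.
TERM: introduce B -> d, A -> j and substitute in every rule of length ≥2.
BIN: H -> ABA becomes H -> AC, C -> BA; S -> SZB becomes S -> SD, D -> ZB; Z -> ZSS becomes Z -> ZE, E -> SS.

S -> BA | HA | SD; A -> j; B -> d; C -> BA; D -> ZB; E -> SS; H -> f | AC | AH; Z -> f | ZE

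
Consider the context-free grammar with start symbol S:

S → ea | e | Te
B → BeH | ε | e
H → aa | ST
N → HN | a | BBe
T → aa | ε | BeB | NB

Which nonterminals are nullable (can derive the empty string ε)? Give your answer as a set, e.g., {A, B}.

Directly nullable (have an ε-rule): {B, T}.
Not nullable: H, N, S — each has a terminal in every rule's right-hand side or depends on a non-nullable symbol.

{B, T}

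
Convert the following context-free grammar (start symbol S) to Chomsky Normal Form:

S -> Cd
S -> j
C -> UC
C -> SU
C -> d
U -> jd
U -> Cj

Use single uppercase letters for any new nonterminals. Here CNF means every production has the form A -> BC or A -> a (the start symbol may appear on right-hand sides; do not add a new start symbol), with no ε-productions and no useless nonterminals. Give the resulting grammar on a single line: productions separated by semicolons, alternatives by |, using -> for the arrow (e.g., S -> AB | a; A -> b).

No ε-productions.
No unit productions to eliminate.
TERM: introduce A -> d, B -> j and substitute in every rule of length ≥2.

S -> j | CA; A -> d; B -> j; C -> d | SU | UC; U -> BA | CB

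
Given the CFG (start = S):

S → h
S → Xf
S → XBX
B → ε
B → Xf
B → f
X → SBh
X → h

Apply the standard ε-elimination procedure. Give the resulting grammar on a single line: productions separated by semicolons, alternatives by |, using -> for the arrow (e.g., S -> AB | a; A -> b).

S -> h | XX | Xf | XBX; B -> f | Xf; X -> h | Sh | SBh

Nullable set: {B}.
S -> XBX: B nullable, giving XBX | XX.
Drop B -> ε.
X -> SBh: B nullable, giving SBh | Sh.
Unchanged (no nullable symbols): S -> Xf; S -> h; B -> Xf; B -> f; X -> h.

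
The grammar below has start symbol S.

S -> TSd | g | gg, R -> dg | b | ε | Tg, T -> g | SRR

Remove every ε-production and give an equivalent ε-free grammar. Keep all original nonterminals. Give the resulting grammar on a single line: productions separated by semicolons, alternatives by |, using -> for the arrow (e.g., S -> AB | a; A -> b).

S -> g | gg | TSd; R -> b | Tg | dg; T -> S | g | SR | SRR

Nullable set: {R}.
Drop R -> ε.
T -> SRR: R, R nullable, giving S | SR | SRR.
Unchanged (no nullable symbols): S -> TSd; S -> g; S -> gg; R -> Tg; R -> b; R -> dg; T -> g.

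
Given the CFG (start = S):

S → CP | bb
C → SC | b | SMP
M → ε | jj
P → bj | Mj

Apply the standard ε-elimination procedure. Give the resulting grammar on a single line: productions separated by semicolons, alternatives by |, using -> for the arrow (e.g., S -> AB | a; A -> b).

S -> CP | bb; C -> b | SC | SP | SMP; M -> jj; P -> j | Mj | bj

Nullable set: {M}.
C -> SMP: M nullable, giving SMP | SP.
Drop M -> ε.
P -> Mj: M nullable, giving Mj | j.
Unchanged (no nullable symbols): S -> CP; S -> bb; C -> SC; C -> b; M -> jj; P -> bj.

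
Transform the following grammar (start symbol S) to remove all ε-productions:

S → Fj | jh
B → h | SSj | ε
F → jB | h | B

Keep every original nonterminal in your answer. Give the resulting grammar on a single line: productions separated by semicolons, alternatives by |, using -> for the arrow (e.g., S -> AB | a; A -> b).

S -> j | Fj | jh; B -> h | SSj; F -> B | h | j | jB

Nullable set: {B, F}.
S -> Fj: F nullable, giving Fj | j.
Drop B -> ε.
F -> B: B nullable, giving B.
F -> jB: B nullable, giving j | jB.
Unchanged (no nullable symbols): S -> jh; B -> SSj; B -> h; F -> h.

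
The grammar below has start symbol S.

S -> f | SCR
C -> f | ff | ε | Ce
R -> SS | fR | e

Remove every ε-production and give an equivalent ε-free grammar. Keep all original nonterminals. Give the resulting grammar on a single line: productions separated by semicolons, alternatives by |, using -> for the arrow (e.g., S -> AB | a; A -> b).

Nullable set: {C}.
S -> SCR: C nullable, giving SCR | SR.
Drop C -> ε.
C -> Ce: C nullable, giving Ce | e.
Unchanged (no nullable symbols): S -> f; C -> f; C -> ff; R -> SS; R -> e; R -> fR.

S -> f | SR | SCR; C -> e | f | Ce | ff; R -> e | SS | fR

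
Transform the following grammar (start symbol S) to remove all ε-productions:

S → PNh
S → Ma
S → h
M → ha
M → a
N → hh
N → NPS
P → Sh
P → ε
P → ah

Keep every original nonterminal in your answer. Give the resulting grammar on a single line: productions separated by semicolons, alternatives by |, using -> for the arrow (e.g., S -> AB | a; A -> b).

Nullable set: {P}.
S -> PNh: P nullable, giving Nh | PNh.
N -> NPS: P nullable, giving NPS | NS.
Drop P -> ε.
Unchanged (no nullable symbols): S -> Ma; S -> h; M -> a; M -> ha; N -> hh; P -> Sh; P -> ah.

S -> h | Ma | Nh | PNh; M -> a | ha; N -> NS | hh | NPS; P -> Sh | ah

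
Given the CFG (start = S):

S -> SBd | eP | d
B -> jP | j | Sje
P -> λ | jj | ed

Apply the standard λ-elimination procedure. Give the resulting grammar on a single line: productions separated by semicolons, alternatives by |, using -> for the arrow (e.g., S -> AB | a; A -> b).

Nullable set: {P}.
S -> eP: P nullable, giving e | eP.
B -> jP: P nullable, giving j | jP.
Drop P -> λ.
Unchanged (no nullable symbols): S -> SBd; S -> d; B -> Sje; B -> j; P -> ed; P -> jj.

S -> d | e | eP | SBd; B -> j | jP | Sje; P -> ed | jj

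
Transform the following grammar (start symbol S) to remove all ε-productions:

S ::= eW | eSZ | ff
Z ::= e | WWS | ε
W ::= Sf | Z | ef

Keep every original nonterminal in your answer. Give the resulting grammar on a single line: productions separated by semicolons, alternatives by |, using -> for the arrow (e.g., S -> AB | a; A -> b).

S -> e | eS | eW | ff | eSZ; W -> Z | Sf | ef; Z -> S | e | WS | WWS

Nullable set: {W, Z}.
S -> eSZ: Z nullable, giving eS | eSZ.
S -> eW: W nullable, giving e | eW.
W -> Z: Z nullable, giving Z.
Drop Z -> ε.
Z -> WWS: W, W nullable, giving S | WS | WWS.
Unchanged (no nullable symbols): S -> ff; W -> Sf; W -> ef; Z -> e.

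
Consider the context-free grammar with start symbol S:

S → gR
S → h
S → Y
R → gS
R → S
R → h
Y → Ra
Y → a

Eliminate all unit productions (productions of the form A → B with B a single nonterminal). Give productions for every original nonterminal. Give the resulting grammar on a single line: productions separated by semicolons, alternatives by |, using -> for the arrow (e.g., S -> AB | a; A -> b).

Unit productions: R->S, S->Y.
Unit pairs (A ⇒* B via units): (R,S), (R,Y), (S,Y).
S: inherits non-unit rules of {S, Y} → Ra | a | gR | h.
R: inherits non-unit rules of {R, S, Y} → Ra | a | gR | gS | h.
Y: inherits non-unit rules of {Y} → Ra | a.

S -> a | h | Ra | gR; R -> a | h | Ra | gR | gS; Y -> a | Ra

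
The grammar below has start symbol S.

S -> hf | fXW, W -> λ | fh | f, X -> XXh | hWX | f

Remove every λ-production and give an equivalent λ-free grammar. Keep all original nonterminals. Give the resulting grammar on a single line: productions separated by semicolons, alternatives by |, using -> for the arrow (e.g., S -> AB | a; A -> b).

Nullable set: {W}.
S -> fXW: W nullable, giving fX | fXW.
Drop W -> λ.
X -> hWX: W nullable, giving hWX | hX.
Unchanged (no nullable symbols): S -> hf; W -> f; W -> fh; X -> XXh; X -> f.

S -> fX | hf | fXW; W -> f | fh; X -> f | hX | XXh | hWX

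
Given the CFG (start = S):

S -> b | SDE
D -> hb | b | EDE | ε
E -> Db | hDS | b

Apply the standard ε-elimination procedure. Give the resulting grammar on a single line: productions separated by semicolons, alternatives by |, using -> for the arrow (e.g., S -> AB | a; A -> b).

Nullable set: {D}.
S -> SDE: D nullable, giving SDE | SE.
Drop D -> ε.
D -> EDE: D nullable, giving EDE | EE.
E -> Db: D nullable, giving Db | b.
E -> hDS: D nullable, giving hDS | hS.
Unchanged (no nullable symbols): S -> b; D -> b; D -> hb; E -> b.

S -> b | SE | SDE; D -> b | EE | hb | EDE; E -> b | Db | hS | hDS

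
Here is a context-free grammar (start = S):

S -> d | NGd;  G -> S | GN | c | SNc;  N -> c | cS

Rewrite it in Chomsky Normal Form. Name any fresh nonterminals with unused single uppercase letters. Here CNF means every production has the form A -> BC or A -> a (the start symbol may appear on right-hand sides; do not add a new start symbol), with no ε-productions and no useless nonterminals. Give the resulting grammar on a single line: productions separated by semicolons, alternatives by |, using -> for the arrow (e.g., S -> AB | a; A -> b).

No ε-productions.
After unit-elimination: S -> d | NGd; G -> c | d | GN | NGd | SNc; N -> c | cS.
TERM: introduce B -> c, A -> d and substitute in every rule of length ≥2.
BIN: G -> NGA becomes G -> NC, C -> GA; G -> SNB becomes G -> SD, D -> NB; S -> NGA becomes S -> NE, E -> GA.

S -> d | NE; A -> d; B -> c; C -> GA; D -> NB; E -> GA; G -> c | d | GN | NC | SD; N -> c | BS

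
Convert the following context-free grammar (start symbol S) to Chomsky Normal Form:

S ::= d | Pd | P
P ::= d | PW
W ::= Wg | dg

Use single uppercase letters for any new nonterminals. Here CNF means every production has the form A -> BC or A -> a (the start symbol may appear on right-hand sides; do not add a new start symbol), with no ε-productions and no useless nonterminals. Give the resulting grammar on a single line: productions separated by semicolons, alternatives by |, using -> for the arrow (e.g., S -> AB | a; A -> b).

S -> d | PA | PW; A -> d; B -> g; P -> d | PW; W -> AB | WB

No ε-productions.
After unit-elimination: S -> d | PW | Pd; P -> d | PW; W -> Wg | dg.
TERM: introduce A -> d, B -> g and substitute in every rule of length ≥2.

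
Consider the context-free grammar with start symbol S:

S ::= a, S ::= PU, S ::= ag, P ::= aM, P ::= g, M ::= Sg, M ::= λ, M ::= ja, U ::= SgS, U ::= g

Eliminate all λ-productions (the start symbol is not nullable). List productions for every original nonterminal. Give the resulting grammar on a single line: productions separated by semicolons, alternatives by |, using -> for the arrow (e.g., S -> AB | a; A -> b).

S -> a | PU | ag; M -> Sg | ja; P -> a | g | aM; U -> g | SgS

Nullable set: {M}.
Drop M -> λ.
P -> aM: M nullable, giving a | aM.
Unchanged (no nullable symbols): S -> PU; S -> a; S -> ag; M -> Sg; M -> ja; P -> g; U -> SgS; U -> g.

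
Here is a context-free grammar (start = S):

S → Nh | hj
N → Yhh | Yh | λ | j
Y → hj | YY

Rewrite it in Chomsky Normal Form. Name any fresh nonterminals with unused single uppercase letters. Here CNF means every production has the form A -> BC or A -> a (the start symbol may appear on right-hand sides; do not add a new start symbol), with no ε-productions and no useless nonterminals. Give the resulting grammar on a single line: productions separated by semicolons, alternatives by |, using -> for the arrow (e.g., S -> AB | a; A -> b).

S -> h | AB | NA; A -> h; B -> j; C -> AA; N -> j | YA | YC; Y -> AB | YY

Nullable: {N}; after ε-elimination: S -> h | Nh | hj; N -> j | Yh | Yhh; Y -> YY | hj.
No unit productions to eliminate.
TERM: introduce A -> h, B -> j and substitute in every rule of length ≥2.
BIN: N -> YAA becomes N -> YC, C -> AA.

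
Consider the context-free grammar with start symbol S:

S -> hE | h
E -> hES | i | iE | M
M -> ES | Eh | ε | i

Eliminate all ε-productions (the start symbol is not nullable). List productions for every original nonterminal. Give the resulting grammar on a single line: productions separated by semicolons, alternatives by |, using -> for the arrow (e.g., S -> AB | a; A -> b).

S -> h | hE; E -> M | i | hS | iE | hES; M -> S | h | i | ES | Eh

Nullable set: {E, M}.
S -> hE: E nullable, giving h | hE.
E -> M: M nullable, giving M.
E -> hES: E nullable, giving hES | hS.
E -> iE: E nullable, giving i | iE.
Drop M -> ε.
M -> ES: E nullable, giving ES | S.
M -> Eh: E nullable, giving Eh | h.
Unchanged (no nullable symbols): S -> h; E -> i; M -> i.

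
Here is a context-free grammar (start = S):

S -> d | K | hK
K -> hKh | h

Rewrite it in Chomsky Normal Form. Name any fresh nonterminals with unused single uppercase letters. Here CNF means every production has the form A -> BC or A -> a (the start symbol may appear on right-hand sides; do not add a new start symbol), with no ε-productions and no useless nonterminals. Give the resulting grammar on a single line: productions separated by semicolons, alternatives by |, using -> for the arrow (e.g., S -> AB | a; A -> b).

S -> d | h | AC | AK; A -> h; B -> KA; C -> KA; K -> h | AB

No ε-productions.
After unit-elimination: S -> d | h | hK | hKh; K -> h | hKh.
TERM: introduce A -> h and substitute in every rule of length ≥2.
BIN: K -> AKA becomes K -> AB, B -> KA; S -> AKA becomes S -> AC, C -> KA.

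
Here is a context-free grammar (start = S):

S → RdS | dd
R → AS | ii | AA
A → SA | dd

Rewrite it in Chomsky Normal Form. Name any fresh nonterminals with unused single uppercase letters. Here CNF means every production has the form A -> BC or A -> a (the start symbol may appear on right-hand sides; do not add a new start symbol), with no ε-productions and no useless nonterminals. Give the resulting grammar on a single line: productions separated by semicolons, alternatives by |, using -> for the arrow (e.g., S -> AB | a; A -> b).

S -> BB | RD; A -> BB | SA; B -> d; C -> i; D -> BS; R -> AA | AS | CC

No ε-productions.
No unit productions to eliminate.
TERM: introduce B -> d, C -> i and substitute in every rule of length ≥2.
BIN: S -> RBS becomes S -> RD, D -> BS.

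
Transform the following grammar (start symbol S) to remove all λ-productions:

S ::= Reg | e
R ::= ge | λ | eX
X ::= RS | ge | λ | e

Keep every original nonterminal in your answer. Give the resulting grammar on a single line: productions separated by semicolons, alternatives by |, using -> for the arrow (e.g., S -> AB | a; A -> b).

Nullable set: {R, X}.
S -> Reg: R nullable, giving Reg | eg.
Drop R -> λ.
R -> eX: X nullable, giving e | eX.
Drop X -> λ.
X -> RS: R nullable, giving RS | S.
Unchanged (no nullable symbols): S -> e; R -> ge; X -> e; X -> ge.

S -> e | eg | Reg; R -> e | eX | ge; X -> S | e | RS | ge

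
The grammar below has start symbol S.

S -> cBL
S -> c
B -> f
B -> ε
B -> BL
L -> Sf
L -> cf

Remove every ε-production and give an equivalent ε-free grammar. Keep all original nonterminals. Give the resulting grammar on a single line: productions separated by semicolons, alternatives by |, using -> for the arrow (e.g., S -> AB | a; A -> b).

Nullable set: {B}.
S -> cBL: B nullable, giving cBL | cL.
Drop B -> ε.
B -> BL: B nullable, giving BL | L.
Unchanged (no nullable symbols): S -> c; B -> f; L -> Sf; L -> cf.

S -> c | cL | cBL; B -> L | f | BL; L -> Sf | cf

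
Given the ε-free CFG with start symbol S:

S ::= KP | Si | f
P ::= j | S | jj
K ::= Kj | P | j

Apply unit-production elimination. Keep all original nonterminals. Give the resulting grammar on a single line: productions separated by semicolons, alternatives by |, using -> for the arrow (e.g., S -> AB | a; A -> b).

S -> f | KP | Si; K -> f | j | KP | Kj | Si | jj; P -> f | j | KP | Si | jj

Unit productions: K->P, P->S.
Unit pairs (A ⇒* B via units): (K,P), (K,S), (P,S).
S: inherits non-unit rules of {S} → KP | Si | f.
K: inherits non-unit rules of {K, P, S} → KP | Kj | Si | f | j | jj.
P: inherits non-unit rules of {P, S} → KP | Si | f | j | jj.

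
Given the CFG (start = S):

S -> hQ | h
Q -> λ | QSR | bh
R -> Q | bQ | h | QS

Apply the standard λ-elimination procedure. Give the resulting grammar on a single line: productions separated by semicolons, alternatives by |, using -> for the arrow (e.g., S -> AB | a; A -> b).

S -> h | hQ; Q -> S | QS | SR | bh | QSR; R -> Q | S | b | h | QS | bQ

Nullable set: {Q, R}.
S -> hQ: Q nullable, giving h | hQ.
Drop Q -> λ.
Q -> QSR: Q, R nullable, giving QS | QSR | S | SR.
R -> Q: Q nullable, giving Q.
R -> QS: Q nullable, giving QS | S.
R -> bQ: Q nullable, giving b | bQ.
Unchanged (no nullable symbols): S -> h; Q -> bh; R -> h.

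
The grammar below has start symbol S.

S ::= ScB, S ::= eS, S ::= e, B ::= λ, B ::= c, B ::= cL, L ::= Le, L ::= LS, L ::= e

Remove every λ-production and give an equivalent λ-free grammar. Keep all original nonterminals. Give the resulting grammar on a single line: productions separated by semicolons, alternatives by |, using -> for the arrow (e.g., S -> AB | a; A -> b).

S -> e | Sc | eS | ScB; B -> c | cL; L -> e | LS | Le

Nullable set: {B}.
S -> ScB: B nullable, giving Sc | ScB.
Drop B -> λ.
Unchanged (no nullable symbols): S -> e; S -> eS; B -> c; B -> cL; L -> LS; L -> Le; L -> e.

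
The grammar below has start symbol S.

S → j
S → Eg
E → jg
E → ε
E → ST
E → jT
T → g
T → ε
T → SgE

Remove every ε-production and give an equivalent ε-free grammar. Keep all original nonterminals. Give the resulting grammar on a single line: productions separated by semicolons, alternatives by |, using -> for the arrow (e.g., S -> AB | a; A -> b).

Nullable set: {E, T}.
S -> Eg: E nullable, giving Eg | g.
Drop E -> ε.
E -> ST: T nullable, giving S | ST.
E -> jT: T nullable, giving j | jT.
Drop T -> ε.
T -> SgE: E nullable, giving Sg | SgE.
Unchanged (no nullable symbols): S -> j; E -> jg; T -> g.

S -> g | j | Eg; E -> S | j | ST | jT | jg; T -> g | Sg | SgE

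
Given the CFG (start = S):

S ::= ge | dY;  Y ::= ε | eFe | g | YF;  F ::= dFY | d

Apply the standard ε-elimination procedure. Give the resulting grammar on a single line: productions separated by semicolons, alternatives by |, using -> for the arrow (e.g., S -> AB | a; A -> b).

S -> d | dY | ge; F -> d | dF | dFY; Y -> F | g | YF | eFe

Nullable set: {Y}.
S -> dY: Y nullable, giving d | dY.
F -> dFY: Y nullable, giving dF | dFY.
Drop Y -> ε.
Y -> YF: Y nullable, giving F | YF.
Unchanged (no nullable symbols): S -> ge; F -> d; Y -> eFe; Y -> g.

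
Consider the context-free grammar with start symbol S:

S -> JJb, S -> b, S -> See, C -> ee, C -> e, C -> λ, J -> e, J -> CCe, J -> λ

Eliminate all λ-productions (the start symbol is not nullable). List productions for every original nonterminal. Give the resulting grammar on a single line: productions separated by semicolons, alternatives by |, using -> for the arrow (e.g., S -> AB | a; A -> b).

Nullable set: {C, J}.
S -> JJb: J, J nullable, giving JJb | Jb | b.
Drop C -> λ.
Drop J -> λ.
J -> CCe: C, C nullable, giving CCe | Ce | e.
Unchanged (no nullable symbols): S -> See; S -> b; C -> e; C -> ee; J -> e.

S -> b | Jb | JJb | See; C -> e | ee; J -> e | Ce | CCe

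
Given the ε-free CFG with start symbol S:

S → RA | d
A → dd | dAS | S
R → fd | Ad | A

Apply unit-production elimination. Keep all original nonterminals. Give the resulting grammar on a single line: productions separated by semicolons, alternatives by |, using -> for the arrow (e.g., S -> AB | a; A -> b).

S -> d | RA; A -> d | RA | dd | dAS; R -> d | Ad | RA | dd | fd | dAS

Unit productions: A->S, R->A.
Unit pairs (A ⇒* B via units): (A,S), (R,A), (R,S).
S: inherits non-unit rules of {S} → RA | d.
A: inherits non-unit rules of {A, S} → RA | d | dAS | dd.
R: inherits non-unit rules of {A, R, S} → Ad | RA | d | dAS | dd | fd.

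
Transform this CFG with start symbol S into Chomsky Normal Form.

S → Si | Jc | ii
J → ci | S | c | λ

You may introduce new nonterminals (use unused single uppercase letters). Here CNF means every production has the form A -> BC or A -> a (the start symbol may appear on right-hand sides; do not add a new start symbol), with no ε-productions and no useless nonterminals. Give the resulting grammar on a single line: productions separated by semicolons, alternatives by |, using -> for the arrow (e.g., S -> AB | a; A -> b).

S -> c | BB | JA | SB; A -> c; B -> i; J -> c | AB | BB | JA | SB

Nullable: {J}; after ε-elimination: S -> c | Jc | Si | ii; J -> S | c | ci.
After unit-elimination: S -> c | Jc | Si | ii; J -> c | Jc | Si | ci | ii.
TERM: introduce A -> c, B -> i and substitute in every rule of length ≥2.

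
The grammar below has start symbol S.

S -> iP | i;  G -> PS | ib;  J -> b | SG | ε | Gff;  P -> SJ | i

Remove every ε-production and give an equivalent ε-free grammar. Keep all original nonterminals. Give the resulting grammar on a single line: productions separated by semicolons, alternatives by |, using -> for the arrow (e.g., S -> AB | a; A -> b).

S -> i | iP; G -> PS | ib; J -> b | SG | Gff; P -> S | i | SJ

Nullable set: {J}.
Drop J -> ε.
P -> SJ: J nullable, giving S | SJ.
Unchanged (no nullable symbols): S -> i; S -> iP; G -> PS; G -> ib; J -> Gff; J -> SG; J -> b; P -> i.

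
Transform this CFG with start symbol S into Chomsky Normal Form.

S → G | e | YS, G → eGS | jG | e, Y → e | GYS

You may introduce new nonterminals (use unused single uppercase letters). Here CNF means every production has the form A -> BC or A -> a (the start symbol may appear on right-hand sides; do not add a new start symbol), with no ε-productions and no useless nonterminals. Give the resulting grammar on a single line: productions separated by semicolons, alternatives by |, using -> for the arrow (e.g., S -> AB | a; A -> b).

No ε-productions.
After unit-elimination: S -> e | YS | jG | eGS; G -> e | jG | eGS; Y -> e | GYS.
TERM: introduce A -> e, B -> j and substitute in every rule of length ≥2.
BIN: G -> AGS becomes G -> AC, C -> GS; S -> AGS becomes S -> AD, D -> GS; Y -> GYS becomes Y -> GE, E -> YS.

S -> e | AD | BG | YS; A -> e; B -> j; C -> GS; D -> GS; E -> YS; G -> e | AC | BG; Y -> e | GE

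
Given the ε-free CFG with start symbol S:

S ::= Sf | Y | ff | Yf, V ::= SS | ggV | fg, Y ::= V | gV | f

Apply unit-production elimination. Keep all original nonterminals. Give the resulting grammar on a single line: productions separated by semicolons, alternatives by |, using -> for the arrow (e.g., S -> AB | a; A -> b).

Unit productions: S->Y, Y->V.
Unit pairs (A ⇒* B via units): (S,V), (S,Y), (Y,V).
S: inherits non-unit rules of {S, V, Y} → SS | Sf | Yf | f | ff | fg | gV | ggV.
V: inherits non-unit rules of {V} → SS | fg | ggV.
Y: inherits non-unit rules of {V, Y} → SS | f | fg | gV | ggV.

S -> f | SS | Sf | Yf | ff | fg | gV | ggV; V -> SS | fg | ggV; Y -> f | SS | fg | gV | ggV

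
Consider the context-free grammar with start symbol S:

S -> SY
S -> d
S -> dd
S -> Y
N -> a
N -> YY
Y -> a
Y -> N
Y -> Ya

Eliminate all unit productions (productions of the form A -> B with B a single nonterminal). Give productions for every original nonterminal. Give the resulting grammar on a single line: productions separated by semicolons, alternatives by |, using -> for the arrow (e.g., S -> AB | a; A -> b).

Unit productions: S->Y, Y->N.
Unit pairs (A ⇒* B via units): (S,N), (S,Y), (Y,N).
S: inherits non-unit rules of {N, S, Y} → SY | YY | Ya | a | d | dd.
N: inherits non-unit rules of {N} → YY | a.
Y: inherits non-unit rules of {N, Y} → YY | Ya | a.

S -> a | d | SY | YY | Ya | dd; N -> a | YY; Y -> a | YY | Ya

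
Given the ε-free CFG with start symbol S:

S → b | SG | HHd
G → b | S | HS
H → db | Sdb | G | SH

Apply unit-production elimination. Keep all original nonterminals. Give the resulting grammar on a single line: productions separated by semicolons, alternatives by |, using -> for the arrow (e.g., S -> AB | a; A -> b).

Unit productions: G->S, H->G.
Unit pairs (A ⇒* B via units): (G,S), (H,G), (H,S).
S: inherits non-unit rules of {S} → HHd | SG | b.
G: inherits non-unit rules of {G, S} → HHd | HS | SG | b.
H: inherits non-unit rules of {G, H, S} → HHd | HS | SG | SH | Sdb | b | db.

S -> b | SG | HHd; G -> b | HS | SG | HHd; H -> b | HS | SG | SH | db | HHd | Sdb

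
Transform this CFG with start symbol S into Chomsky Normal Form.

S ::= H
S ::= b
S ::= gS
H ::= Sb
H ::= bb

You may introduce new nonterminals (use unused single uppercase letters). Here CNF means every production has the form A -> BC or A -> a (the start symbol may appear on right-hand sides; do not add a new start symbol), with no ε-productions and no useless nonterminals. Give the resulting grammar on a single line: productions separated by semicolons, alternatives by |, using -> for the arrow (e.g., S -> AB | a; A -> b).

No ε-productions.
After unit-elimination: S -> b | Sb | bb | gS; H -> Sb | bb.
TERM: introduce A -> b, B -> g and substitute in every rule of length ≥2.
Drop unreachable/unproductive: H.

S -> b | AA | BS | SA; A -> b; B -> g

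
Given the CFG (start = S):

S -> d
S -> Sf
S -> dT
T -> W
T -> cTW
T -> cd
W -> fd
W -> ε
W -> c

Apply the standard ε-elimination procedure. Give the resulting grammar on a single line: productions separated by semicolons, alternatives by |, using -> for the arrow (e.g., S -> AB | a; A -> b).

S -> d | Sf | dT; T -> W | c | cT | cW | cd | cTW; W -> c | fd

Nullable set: {T, W}.
S -> dT: T nullable, giving d | dT.
T -> W: W nullable, giving W.
T -> cTW: T, W nullable, giving c | cT | cTW | cW.
Drop W -> ε.
Unchanged (no nullable symbols): S -> Sf; S -> d; T -> cd; W -> c; W -> fd.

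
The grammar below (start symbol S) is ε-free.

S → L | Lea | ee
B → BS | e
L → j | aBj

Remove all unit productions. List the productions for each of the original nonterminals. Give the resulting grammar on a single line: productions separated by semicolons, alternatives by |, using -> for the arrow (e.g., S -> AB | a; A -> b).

Unit productions: S->L.
Unit pairs (A ⇒* B via units): (S,L).
S: inherits non-unit rules of {L, S} → Lea | aBj | ee | j.
B: inherits non-unit rules of {B} → BS | e.
L: inherits non-unit rules of {L} → aBj | j.

S -> j | ee | Lea | aBj; B -> e | BS; L -> j | aBj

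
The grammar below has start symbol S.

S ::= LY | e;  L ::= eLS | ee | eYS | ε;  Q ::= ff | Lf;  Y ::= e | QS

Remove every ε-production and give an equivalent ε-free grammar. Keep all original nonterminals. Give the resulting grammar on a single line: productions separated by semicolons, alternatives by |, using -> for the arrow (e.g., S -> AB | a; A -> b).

Nullable set: {L}.
S -> LY: L nullable, giving LY | Y.
Drop L -> ε.
L -> eLS: L nullable, giving eLS | eS.
Q -> Lf: L nullable, giving Lf | f.
Unchanged (no nullable symbols): S -> e; L -> eYS; L -> ee; Q -> ff; Y -> QS; Y -> e.

S -> Y | e | LY; L -> eS | ee | eLS | eYS; Q -> f | Lf | ff; Y -> e | QS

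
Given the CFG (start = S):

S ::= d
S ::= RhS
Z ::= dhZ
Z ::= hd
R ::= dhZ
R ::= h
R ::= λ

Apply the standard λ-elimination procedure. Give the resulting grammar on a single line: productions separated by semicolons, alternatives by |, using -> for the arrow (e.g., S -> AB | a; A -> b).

Nullable set: {R}.
S -> RhS: R nullable, giving RhS | hS.
Drop R -> λ.
Unchanged (no nullable symbols): S -> d; R -> dhZ; R -> h; Z -> dhZ; Z -> hd.

S -> d | hS | RhS; R -> h | dhZ; Z -> hd | dhZ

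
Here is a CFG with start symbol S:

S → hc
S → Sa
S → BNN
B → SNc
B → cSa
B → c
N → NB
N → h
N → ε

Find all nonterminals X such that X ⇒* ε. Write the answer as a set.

Directly nullable (have an ε-rule): {N}.
Not nullable: B, S — each has a terminal in every rule's right-hand side or depends on a non-nullable symbol.

{N}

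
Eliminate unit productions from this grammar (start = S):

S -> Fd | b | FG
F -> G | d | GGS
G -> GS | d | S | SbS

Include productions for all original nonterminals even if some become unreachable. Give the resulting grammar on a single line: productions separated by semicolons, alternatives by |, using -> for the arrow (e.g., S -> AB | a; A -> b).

S -> b | FG | Fd; F -> b | d | FG | Fd | GS | GGS | SbS; G -> b | d | FG | Fd | GS | SbS

Unit productions: F->G, G->S.
Unit pairs (A ⇒* B via units): (F,G), (F,S), (G,S).
S: inherits non-unit rules of {S} → FG | Fd | b.
F: inherits non-unit rules of {F, G, S} → FG | Fd | GGS | GS | SbS | b | d.
G: inherits non-unit rules of {G, S} → FG | Fd | GS | SbS | b | d.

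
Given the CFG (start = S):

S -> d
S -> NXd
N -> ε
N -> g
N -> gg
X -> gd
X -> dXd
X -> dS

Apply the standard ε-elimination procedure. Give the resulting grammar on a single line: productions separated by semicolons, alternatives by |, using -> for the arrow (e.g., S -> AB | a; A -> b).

S -> d | Xd | NXd; N -> g | gg; X -> dS | gd | dXd

Nullable set: {N}.
S -> NXd: N nullable, giving NXd | Xd.
Drop N -> ε.
Unchanged (no nullable symbols): S -> d; N -> g; N -> gg; X -> dS; X -> dXd; X -> gd.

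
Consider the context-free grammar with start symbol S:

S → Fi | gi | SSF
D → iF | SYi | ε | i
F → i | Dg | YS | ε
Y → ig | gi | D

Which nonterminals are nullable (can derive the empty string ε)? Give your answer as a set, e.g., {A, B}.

{D, F, Y}

Directly nullable (have an ε-rule): {D, F}.
Y is nullable via Y -> D (every symbol on the right is already known nullable).
Not nullable: S — each has a terminal in every rule's right-hand side or depends on a non-nullable symbol.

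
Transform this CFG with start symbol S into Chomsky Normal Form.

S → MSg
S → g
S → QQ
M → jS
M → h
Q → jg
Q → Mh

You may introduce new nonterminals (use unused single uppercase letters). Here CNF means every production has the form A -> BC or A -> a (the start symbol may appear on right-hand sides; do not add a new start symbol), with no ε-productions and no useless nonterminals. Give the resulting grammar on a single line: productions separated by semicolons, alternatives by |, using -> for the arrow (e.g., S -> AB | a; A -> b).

No ε-productions.
No unit productions to eliminate.
TERM: introduce C -> g, B -> h, A -> j and substitute in every rule of length ≥2.
BIN: S -> MSC becomes S -> MD, D -> SC.

S -> g | MD | QQ; A -> j; B -> h; C -> g; D -> SC; M -> h | AS; Q -> AC | MB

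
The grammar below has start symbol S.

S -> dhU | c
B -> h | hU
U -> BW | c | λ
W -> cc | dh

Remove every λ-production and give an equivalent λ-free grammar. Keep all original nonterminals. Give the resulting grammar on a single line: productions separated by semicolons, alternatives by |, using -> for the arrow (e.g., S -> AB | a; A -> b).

Nullable set: {U}.
S -> dhU: U nullable, giving dh | dhU.
B -> hU: U nullable, giving h | hU.
Drop U -> λ.
Unchanged (no nullable symbols): S -> c; B -> h; U -> BW; U -> c; W -> cc; W -> dh.

S -> c | dh | dhU; B -> h | hU; U -> c | BW; W -> cc | dh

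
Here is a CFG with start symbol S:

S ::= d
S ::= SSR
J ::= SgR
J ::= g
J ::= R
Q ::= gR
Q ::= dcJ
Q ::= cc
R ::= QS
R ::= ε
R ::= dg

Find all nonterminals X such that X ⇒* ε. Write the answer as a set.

Directly nullable (have an ε-rule): {R}.
J is nullable via J -> R (every symbol on the right is already known nullable).
Not nullable: Q, S — each has a terminal in every rule's right-hand side or depends on a non-nullable symbol.

{J, R}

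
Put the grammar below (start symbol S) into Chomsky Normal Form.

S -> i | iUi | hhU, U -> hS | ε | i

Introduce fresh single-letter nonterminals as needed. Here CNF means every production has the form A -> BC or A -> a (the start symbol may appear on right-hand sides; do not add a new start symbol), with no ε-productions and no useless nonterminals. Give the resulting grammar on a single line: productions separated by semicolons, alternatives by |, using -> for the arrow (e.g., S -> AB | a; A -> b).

Nullable: {U}; after ε-elimination: S -> i | hh | ii | hhU | iUi; U -> i | hS.
No unit productions to eliminate.
TERM: introduce A -> h, B -> i and substitute in every rule of length ≥2.
BIN: S -> AAU becomes S -> AC, C -> AU; S -> BUB becomes S -> BD, D -> UB.

S -> i | AA | AC | BB | BD; A -> h; B -> i; C -> AU; D -> UB; U -> i | AS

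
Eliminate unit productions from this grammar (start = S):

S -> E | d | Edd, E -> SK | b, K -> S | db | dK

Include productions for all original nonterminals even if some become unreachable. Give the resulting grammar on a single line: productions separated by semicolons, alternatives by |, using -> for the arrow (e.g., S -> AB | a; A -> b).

Unit productions: K->S, S->E.
Unit pairs (A ⇒* B via units): (K,E), (K,S), (S,E).
S: inherits non-unit rules of {E, S} → Edd | SK | b | d.
E: inherits non-unit rules of {E} → SK | b.
K: inherits non-unit rules of {E, K, S} → Edd | SK | b | d | dK | db.

S -> b | d | SK | Edd; E -> b | SK; K -> b | d | SK | dK | db | Edd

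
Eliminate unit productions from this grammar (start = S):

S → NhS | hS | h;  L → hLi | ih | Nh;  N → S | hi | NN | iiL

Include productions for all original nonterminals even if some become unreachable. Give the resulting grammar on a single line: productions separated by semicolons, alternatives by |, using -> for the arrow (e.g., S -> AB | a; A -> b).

Unit productions: N->S.
Unit pairs (A ⇒* B via units): (N,S).
S: inherits non-unit rules of {S} → NhS | h | hS.
L: inherits non-unit rules of {L} → Nh | hLi | ih.
N: inherits non-unit rules of {N, S} → NN | NhS | h | hS | hi | iiL.

S -> h | hS | NhS; L -> Nh | ih | hLi; N -> h | NN | hS | hi | NhS | iiL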